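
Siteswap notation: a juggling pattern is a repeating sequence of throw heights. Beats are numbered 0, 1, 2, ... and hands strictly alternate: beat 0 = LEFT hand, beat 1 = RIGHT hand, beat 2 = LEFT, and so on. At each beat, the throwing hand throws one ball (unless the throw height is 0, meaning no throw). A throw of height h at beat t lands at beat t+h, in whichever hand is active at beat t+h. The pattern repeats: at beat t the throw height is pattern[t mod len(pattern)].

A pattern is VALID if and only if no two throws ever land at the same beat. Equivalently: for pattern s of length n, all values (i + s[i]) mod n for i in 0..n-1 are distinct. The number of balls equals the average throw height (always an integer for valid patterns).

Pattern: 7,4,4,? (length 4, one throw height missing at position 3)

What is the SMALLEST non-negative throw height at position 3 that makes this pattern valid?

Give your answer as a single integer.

i=0: (0 + 7) mod 4 = 3
i=1: (1 + 4) mod 4 = 1
i=2: (2 + 4) mod 4 = 2
i=3: s[i]=? (unknown)
Known residues: [1, 2, 3]; need a permutation of 0..3, so missing residue r = 0
Need (3 + s) mod 4 = 0; smallest s = (0 - 3) mod 4 = 1

Answer: 1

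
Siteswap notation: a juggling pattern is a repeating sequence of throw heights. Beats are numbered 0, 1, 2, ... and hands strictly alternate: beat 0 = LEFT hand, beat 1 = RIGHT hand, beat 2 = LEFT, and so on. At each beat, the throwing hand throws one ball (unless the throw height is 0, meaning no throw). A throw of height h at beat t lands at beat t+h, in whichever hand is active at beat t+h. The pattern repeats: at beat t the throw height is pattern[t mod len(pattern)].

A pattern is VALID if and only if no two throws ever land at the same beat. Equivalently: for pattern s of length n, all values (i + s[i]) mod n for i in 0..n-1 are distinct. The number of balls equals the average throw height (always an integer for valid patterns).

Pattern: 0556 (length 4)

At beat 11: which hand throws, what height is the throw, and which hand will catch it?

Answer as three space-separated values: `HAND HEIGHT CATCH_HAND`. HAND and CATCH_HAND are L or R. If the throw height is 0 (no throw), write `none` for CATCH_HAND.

Beat 11: 11 mod 2 = 1, so hand = R
Throw height = pattern[11 mod 4] = pattern[3] = 6
Lands at beat 11+6=17, 17 mod 2 = 1, so catch hand = R

Answer: R 6 R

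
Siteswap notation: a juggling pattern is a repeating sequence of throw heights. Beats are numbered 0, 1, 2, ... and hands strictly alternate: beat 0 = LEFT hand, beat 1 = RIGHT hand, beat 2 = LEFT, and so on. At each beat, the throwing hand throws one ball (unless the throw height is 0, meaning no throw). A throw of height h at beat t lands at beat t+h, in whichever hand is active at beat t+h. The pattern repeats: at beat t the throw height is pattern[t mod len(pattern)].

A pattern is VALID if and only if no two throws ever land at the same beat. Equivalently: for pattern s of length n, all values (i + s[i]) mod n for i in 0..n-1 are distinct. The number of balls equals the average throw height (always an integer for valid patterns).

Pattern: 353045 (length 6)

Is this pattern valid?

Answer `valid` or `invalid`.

i=0: (i + s[i]) mod n = (0 + 3) mod 6 = 3
i=1: (i + s[i]) mod n = (1 + 5) mod 6 = 0
i=2: (i + s[i]) mod n = (2 + 3) mod 6 = 5
i=3: (i + s[i]) mod n = (3 + 0) mod 6 = 3
i=4: (i + s[i]) mod n = (4 + 4) mod 6 = 2
i=5: (i + s[i]) mod n = (5 + 5) mod 6 = 4
Residues: [3, 0, 5, 3, 2, 4], distinct: False

Answer: invalid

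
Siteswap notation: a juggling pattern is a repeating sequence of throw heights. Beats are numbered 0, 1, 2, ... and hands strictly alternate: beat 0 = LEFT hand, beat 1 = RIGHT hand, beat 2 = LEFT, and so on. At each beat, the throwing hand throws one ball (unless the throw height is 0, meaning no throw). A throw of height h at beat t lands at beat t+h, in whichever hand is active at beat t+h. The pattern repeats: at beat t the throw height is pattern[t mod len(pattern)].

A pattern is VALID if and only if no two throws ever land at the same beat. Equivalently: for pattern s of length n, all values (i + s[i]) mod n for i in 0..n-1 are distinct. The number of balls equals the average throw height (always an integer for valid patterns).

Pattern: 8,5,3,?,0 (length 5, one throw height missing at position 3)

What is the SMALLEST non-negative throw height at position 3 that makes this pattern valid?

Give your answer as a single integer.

Answer: 4

Derivation:
i=0: (0 + 8) mod 5 = 3
i=1: (1 + 5) mod 5 = 1
i=2: (2 + 3) mod 5 = 0
i=3: s[i]=? (unknown)
i=4: (4 + 0) mod 5 = 4
Known residues: [0, 1, 3, 4]; need a permutation of 0..4, so missing residue r = 2
Need (3 + s) mod 5 = 2; smallest s = (2 - 3) mod 5 = 4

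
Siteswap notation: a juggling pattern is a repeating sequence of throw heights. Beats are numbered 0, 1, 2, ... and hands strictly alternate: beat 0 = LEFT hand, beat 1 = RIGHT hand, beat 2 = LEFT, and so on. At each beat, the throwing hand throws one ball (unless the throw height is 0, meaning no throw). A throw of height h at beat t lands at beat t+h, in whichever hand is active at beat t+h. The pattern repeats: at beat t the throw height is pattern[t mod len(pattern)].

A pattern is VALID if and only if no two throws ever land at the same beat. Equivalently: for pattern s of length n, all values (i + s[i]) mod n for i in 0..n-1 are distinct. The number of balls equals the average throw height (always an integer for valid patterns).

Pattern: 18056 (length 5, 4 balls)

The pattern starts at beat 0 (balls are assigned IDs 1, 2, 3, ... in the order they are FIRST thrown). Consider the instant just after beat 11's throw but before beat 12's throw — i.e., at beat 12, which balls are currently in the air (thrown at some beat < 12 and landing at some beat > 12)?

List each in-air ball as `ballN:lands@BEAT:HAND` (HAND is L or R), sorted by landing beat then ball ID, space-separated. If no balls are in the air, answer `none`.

Beat 0 (L): throw ball1 h=1 -> lands@1:R; in-air after throw: [b1@1:R]
Beat 1 (R): throw ball1 h=8 -> lands@9:R; in-air after throw: [b1@9:R]
Beat 3 (R): throw ball2 h=5 -> lands@8:L; in-air after throw: [b2@8:L b1@9:R]
Beat 4 (L): throw ball3 h=6 -> lands@10:L; in-air after throw: [b2@8:L b1@9:R b3@10:L]
Beat 5 (R): throw ball4 h=1 -> lands@6:L; in-air after throw: [b4@6:L b2@8:L b1@9:R b3@10:L]
Beat 6 (L): throw ball4 h=8 -> lands@14:L; in-air after throw: [b2@8:L b1@9:R b3@10:L b4@14:L]
Beat 8 (L): throw ball2 h=5 -> lands@13:R; in-air after throw: [b1@9:R b3@10:L b2@13:R b4@14:L]
Beat 9 (R): throw ball1 h=6 -> lands@15:R; in-air after throw: [b3@10:L b2@13:R b4@14:L b1@15:R]
Beat 10 (L): throw ball3 h=1 -> lands@11:R; in-air after throw: [b3@11:R b2@13:R b4@14:L b1@15:R]
Beat 11 (R): throw ball3 h=8 -> lands@19:R; in-air after throw: [b2@13:R b4@14:L b1@15:R b3@19:R]

Answer: ball2:lands@13:R ball4:lands@14:L ball1:lands@15:R ball3:lands@19:R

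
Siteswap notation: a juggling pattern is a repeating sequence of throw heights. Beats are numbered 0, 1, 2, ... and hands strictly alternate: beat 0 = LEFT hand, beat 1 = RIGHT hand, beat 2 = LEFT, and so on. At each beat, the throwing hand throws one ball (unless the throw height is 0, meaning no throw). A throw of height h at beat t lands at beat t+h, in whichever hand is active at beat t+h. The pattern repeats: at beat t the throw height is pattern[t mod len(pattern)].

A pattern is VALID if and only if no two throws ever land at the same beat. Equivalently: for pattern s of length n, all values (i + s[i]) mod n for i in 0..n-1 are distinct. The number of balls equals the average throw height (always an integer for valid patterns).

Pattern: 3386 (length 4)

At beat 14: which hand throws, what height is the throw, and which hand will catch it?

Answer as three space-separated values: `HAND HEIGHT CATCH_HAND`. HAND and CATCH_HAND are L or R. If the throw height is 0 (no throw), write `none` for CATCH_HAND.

Answer: L 8 L

Derivation:
Beat 14: 14 mod 2 = 0, so hand = L
Throw height = pattern[14 mod 4] = pattern[2] = 8
Lands at beat 14+8=22, 22 mod 2 = 0, so catch hand = L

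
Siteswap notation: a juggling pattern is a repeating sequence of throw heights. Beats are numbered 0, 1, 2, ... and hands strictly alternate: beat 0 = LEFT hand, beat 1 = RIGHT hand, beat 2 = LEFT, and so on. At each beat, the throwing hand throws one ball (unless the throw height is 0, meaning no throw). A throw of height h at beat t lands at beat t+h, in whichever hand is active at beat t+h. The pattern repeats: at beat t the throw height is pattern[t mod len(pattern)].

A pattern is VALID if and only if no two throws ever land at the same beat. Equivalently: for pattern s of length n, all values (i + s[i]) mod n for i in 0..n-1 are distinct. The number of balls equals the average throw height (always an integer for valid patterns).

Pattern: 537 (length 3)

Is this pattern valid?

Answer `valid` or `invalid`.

Answer: valid

Derivation:
i=0: (i + s[i]) mod n = (0 + 5) mod 3 = 2
i=1: (i + s[i]) mod n = (1 + 3) mod 3 = 1
i=2: (i + s[i]) mod n = (2 + 7) mod 3 = 0
Residues: [2, 1, 0], distinct: True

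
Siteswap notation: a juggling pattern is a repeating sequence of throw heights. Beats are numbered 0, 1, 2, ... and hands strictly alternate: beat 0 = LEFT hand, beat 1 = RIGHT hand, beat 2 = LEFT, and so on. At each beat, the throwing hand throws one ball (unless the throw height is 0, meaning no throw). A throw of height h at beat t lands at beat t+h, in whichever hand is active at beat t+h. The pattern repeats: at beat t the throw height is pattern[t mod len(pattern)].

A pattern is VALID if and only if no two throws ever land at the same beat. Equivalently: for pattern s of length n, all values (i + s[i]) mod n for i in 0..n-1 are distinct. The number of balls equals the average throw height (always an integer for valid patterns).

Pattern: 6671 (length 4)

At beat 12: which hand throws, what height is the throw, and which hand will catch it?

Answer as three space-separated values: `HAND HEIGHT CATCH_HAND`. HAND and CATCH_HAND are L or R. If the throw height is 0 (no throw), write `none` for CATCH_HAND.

Answer: L 6 L

Derivation:
Beat 12: 12 mod 2 = 0, so hand = L
Throw height = pattern[12 mod 4] = pattern[0] = 6
Lands at beat 12+6=18, 18 mod 2 = 0, so catch hand = L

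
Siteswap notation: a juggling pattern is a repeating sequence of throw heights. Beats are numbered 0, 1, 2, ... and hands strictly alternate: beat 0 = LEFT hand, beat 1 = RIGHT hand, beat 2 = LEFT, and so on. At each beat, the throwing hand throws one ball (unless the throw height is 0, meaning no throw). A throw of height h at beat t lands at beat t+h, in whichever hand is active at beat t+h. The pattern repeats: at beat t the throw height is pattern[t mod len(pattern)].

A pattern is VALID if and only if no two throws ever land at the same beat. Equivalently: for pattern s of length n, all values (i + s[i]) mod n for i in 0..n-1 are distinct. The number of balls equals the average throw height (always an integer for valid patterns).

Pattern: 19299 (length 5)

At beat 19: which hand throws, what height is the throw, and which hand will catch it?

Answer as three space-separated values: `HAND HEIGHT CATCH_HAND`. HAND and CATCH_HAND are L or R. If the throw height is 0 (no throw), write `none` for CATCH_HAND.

Beat 19: 19 mod 2 = 1, so hand = R
Throw height = pattern[19 mod 5] = pattern[4] = 9
Lands at beat 19+9=28, 28 mod 2 = 0, so catch hand = L

Answer: R 9 L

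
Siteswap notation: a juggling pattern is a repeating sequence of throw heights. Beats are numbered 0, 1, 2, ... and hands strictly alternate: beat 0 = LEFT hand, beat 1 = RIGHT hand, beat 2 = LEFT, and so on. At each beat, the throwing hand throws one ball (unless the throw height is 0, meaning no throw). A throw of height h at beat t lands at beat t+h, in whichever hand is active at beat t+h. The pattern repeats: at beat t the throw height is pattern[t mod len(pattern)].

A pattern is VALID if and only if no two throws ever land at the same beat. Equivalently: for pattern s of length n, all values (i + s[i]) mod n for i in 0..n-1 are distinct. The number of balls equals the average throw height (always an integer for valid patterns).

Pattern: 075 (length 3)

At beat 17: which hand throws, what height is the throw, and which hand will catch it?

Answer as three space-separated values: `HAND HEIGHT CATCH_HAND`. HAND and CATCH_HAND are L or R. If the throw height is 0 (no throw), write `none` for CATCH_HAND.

Answer: R 5 L

Derivation:
Beat 17: 17 mod 2 = 1, so hand = R
Throw height = pattern[17 mod 3] = pattern[2] = 5
Lands at beat 17+5=22, 22 mod 2 = 0, so catch hand = L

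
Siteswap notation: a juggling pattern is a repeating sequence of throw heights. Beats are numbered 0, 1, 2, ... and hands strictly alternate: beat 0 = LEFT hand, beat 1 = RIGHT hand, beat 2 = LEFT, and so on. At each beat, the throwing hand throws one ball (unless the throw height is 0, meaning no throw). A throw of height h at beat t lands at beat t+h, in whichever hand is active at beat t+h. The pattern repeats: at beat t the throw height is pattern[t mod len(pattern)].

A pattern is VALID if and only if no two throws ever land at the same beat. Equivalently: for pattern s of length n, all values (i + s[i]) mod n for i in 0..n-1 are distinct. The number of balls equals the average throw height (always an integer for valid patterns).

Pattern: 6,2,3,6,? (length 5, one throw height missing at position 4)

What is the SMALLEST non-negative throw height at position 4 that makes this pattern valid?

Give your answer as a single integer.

i=0: (0 + 6) mod 5 = 1
i=1: (1 + 2) mod 5 = 3
i=2: (2 + 3) mod 5 = 0
i=3: (3 + 6) mod 5 = 4
i=4: s[i]=? (unknown)
Known residues: [0, 1, 3, 4]; need a permutation of 0..4, so missing residue r = 2
Need (4 + s) mod 5 = 2; smallest s = (2 - 4) mod 5 = 3

Answer: 3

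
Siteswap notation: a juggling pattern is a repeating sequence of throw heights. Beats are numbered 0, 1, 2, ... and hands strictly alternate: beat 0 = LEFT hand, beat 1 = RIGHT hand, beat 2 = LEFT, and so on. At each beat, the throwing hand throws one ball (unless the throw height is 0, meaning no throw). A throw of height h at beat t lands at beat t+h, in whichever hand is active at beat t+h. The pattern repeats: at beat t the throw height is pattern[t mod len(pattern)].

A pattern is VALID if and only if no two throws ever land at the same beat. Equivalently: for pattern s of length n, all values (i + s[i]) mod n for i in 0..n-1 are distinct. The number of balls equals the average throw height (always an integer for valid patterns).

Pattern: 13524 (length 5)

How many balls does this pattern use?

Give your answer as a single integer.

Answer: 3

Derivation:
Pattern = [1, 3, 5, 2, 4], length n = 5
  position 0: throw height = 1, running sum = 1
  position 1: throw height = 3, running sum = 4
  position 2: throw height = 5, running sum = 9
  position 3: throw height = 2, running sum = 11
  position 4: throw height = 4, running sum = 15
Total sum = 15; balls = sum / n = 15 / 5 = 3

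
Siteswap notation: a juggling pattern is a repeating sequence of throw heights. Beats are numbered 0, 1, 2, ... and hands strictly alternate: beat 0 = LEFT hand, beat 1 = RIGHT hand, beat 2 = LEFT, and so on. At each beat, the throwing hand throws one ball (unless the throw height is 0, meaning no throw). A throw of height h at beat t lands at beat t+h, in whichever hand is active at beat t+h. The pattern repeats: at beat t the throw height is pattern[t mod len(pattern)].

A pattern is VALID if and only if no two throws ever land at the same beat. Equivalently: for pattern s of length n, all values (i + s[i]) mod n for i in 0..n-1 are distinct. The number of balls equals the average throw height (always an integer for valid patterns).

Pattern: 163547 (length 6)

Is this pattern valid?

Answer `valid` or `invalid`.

i=0: (i + s[i]) mod n = (0 + 1) mod 6 = 1
i=1: (i + s[i]) mod n = (1 + 6) mod 6 = 1
i=2: (i + s[i]) mod n = (2 + 3) mod 6 = 5
i=3: (i + s[i]) mod n = (3 + 5) mod 6 = 2
i=4: (i + s[i]) mod n = (4 + 4) mod 6 = 2
i=5: (i + s[i]) mod n = (5 + 7) mod 6 = 0
Residues: [1, 1, 5, 2, 2, 0], distinct: False

Answer: invalid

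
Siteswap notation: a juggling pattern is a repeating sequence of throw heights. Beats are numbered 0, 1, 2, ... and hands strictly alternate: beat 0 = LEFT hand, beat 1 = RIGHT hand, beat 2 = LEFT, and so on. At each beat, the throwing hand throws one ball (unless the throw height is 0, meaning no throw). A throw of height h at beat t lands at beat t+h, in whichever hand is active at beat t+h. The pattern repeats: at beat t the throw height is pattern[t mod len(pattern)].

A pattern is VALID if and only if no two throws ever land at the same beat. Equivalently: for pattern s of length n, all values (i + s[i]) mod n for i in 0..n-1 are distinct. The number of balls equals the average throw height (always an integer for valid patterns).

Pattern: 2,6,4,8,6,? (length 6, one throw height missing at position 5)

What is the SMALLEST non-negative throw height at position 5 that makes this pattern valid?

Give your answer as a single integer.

Answer: 4

Derivation:
i=0: (0 + 2) mod 6 = 2
i=1: (1 + 6) mod 6 = 1
i=2: (2 + 4) mod 6 = 0
i=3: (3 + 8) mod 6 = 5
i=4: (4 + 6) mod 6 = 4
i=5: s[i]=? (unknown)
Known residues: [0, 1, 2, 4, 5]; need a permutation of 0..5, so missing residue r = 3
Need (5 + s) mod 6 = 3; smallest s = (3 - 5) mod 6 = 4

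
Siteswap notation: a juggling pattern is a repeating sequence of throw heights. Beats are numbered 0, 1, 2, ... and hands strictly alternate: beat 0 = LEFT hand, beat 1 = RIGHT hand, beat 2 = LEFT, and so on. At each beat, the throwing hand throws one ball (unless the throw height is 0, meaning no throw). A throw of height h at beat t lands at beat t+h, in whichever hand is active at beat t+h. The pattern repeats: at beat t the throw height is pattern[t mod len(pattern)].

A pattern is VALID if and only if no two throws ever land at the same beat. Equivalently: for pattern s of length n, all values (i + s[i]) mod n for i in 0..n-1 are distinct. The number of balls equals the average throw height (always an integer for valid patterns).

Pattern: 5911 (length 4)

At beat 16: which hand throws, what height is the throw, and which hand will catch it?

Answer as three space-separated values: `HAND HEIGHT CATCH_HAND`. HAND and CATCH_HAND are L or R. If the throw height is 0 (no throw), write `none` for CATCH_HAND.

Beat 16: 16 mod 2 = 0, so hand = L
Throw height = pattern[16 mod 4] = pattern[0] = 5
Lands at beat 16+5=21, 21 mod 2 = 1, so catch hand = R

Answer: L 5 R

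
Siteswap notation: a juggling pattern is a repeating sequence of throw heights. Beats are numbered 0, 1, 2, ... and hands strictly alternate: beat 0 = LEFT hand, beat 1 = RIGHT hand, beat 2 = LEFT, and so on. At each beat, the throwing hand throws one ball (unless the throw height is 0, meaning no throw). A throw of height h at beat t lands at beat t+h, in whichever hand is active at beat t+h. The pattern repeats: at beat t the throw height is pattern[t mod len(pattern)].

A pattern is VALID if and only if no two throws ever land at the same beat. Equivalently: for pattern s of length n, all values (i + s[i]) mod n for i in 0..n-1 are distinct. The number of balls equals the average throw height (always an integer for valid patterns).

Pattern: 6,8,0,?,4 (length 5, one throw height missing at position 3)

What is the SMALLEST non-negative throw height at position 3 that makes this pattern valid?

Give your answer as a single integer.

Answer: 2

Derivation:
i=0: (0 + 6) mod 5 = 1
i=1: (1 + 8) mod 5 = 4
i=2: (2 + 0) mod 5 = 2
i=3: s[i]=? (unknown)
i=4: (4 + 4) mod 5 = 3
Known residues: [1, 2, 3, 4]; need a permutation of 0..4, so missing residue r = 0
Need (3 + s) mod 5 = 0; smallest s = (0 - 3) mod 5 = 2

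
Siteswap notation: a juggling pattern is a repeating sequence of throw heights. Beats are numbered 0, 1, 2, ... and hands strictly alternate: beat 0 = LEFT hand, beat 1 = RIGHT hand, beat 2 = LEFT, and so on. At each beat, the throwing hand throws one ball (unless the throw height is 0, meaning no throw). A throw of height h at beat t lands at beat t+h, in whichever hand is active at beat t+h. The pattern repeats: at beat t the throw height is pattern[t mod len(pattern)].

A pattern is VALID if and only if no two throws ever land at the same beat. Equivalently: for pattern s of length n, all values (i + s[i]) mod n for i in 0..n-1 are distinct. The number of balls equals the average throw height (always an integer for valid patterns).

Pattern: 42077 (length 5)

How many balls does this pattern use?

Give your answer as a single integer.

Answer: 4

Derivation:
Pattern = [4, 2, 0, 7, 7], length n = 5
  position 0: throw height = 4, running sum = 4
  position 1: throw height = 2, running sum = 6
  position 2: throw height = 0, running sum = 6
  position 3: throw height = 7, running sum = 13
  position 4: throw height = 7, running sum = 20
Total sum = 20; balls = sum / n = 20 / 5 = 4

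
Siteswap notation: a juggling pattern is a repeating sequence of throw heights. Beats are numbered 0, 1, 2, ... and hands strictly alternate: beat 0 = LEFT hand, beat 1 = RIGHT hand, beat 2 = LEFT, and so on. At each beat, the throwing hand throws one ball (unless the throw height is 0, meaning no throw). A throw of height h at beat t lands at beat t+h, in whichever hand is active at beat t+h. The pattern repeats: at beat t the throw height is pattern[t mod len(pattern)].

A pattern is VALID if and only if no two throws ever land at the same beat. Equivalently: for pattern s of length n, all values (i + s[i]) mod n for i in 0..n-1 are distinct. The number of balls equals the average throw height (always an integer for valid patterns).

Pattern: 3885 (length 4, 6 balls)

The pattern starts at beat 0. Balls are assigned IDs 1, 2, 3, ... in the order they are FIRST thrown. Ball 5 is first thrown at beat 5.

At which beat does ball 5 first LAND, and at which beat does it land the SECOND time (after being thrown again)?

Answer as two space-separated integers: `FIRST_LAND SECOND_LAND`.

Answer: 13 21

Derivation:
Beat 0 (L): throw ball1 h=3 -> lands@3:R; in-air after throw: [b1@3:R]
Beat 1 (R): throw ball2 h=8 -> lands@9:R; in-air after throw: [b1@3:R b2@9:R]
Beat 2 (L): throw ball3 h=8 -> lands@10:L; in-air after throw: [b1@3:R b2@9:R b3@10:L]
Beat 3 (R): throw ball1 h=5 -> lands@8:L; in-air after throw: [b1@8:L b2@9:R b3@10:L]
Beat 4 (L): throw ball4 h=3 -> lands@7:R; in-air after throw: [b4@7:R b1@8:L b2@9:R b3@10:L]
Beat 5 (R): throw ball5 h=8 -> lands@13:R; in-air after throw: [b4@7:R b1@8:L b2@9:R b3@10:L b5@13:R]
Beat 6 (L): throw ball6 h=8 -> lands@14:L; in-air after throw: [b4@7:R b1@8:L b2@9:R b3@10:L b5@13:R b6@14:L]
Beat 7 (R): throw ball4 h=5 -> lands@12:L; in-air after throw: [b1@8:L b2@9:R b3@10:L b4@12:L b5@13:R b6@14:L]
Beat 8 (L): throw ball1 h=3 -> lands@11:R; in-air after throw: [b2@9:R b3@10:L b1@11:R b4@12:L b5@13:R b6@14:L]
Beat 9 (R): throw ball2 h=8 -> lands@17:R; in-air after throw: [b3@10:L b1@11:R b4@12:L b5@13:R b6@14:L b2@17:R]
Beat 10 (L): throw ball3 h=8 -> lands@18:L; in-air after throw: [b1@11:R b4@12:L b5@13:R b6@14:L b2@17:R b3@18:L]
Beat 11 (R): throw ball1 h=5 -> lands@16:L; in-air after throw: [b4@12:L b5@13:R b6@14:L b1@16:L b2@17:R b3@18:L]
Beat 12 (L): throw ball4 h=3 -> lands@15:R; in-air after throw: [b5@13:R b6@14:L b4@15:R b1@16:L b2@17:R b3@18:L]
Beat 13 (R): throw ball5 h=8 -> lands@21:R; in-air after throw: [b6@14:L b4@15:R b1@16:L b2@17:R b3@18:L b5@21:R]
Beat 14 (L): throw ball6 h=8 -> lands@22:L; in-air after throw: [b4@15:R b1@16:L b2@17:R b3@18:L b5@21:R b6@22:L]
Beat 15 (R): throw ball4 h=5 -> lands@20:L; in-air after throw: [b1@16:L b2@17:R b3@18:L b4@20:L b5@21:R b6@22:L]
Beat 16 (L): throw ball1 h=3 -> lands@19:R; in-air after throw: [b2@17:R b3@18:L b1@19:R b4@20:L b5@21:R b6@22:L]
Beat 17 (R): throw ball2 h=8 -> lands@25:R; in-air after throw: [b3@18:L b1@19:R b4@20:L b5@21:R b6@22:L b2@25:R]
Beat 18 (L): throw ball3 h=8 -> lands@26:L; in-air after throw: [b1@19:R b4@20:L b5@21:R b6@22:L b2@25:R b3@26:L]
Beat 19 (R): throw ball1 h=5 -> lands@24:L; in-air after throw: [b4@20:L b5@21:R b6@22:L b1@24:L b2@25:R b3@26:L]
Ball 5: thrown@5 h=8 -> first land @13; rethrown@13 h=8 -> second land @21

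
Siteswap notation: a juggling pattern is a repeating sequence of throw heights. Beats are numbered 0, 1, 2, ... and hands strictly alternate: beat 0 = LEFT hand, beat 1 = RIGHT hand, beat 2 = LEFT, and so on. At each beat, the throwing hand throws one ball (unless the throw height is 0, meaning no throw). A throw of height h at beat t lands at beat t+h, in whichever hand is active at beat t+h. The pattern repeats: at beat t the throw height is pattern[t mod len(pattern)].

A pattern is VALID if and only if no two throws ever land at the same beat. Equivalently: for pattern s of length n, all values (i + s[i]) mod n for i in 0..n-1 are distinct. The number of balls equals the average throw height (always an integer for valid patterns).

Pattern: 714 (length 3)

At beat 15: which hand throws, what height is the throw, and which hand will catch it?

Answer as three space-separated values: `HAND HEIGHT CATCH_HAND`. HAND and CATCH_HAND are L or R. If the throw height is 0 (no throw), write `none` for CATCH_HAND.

Answer: R 7 L

Derivation:
Beat 15: 15 mod 2 = 1, so hand = R
Throw height = pattern[15 mod 3] = pattern[0] = 7
Lands at beat 15+7=22, 22 mod 2 = 0, so catch hand = L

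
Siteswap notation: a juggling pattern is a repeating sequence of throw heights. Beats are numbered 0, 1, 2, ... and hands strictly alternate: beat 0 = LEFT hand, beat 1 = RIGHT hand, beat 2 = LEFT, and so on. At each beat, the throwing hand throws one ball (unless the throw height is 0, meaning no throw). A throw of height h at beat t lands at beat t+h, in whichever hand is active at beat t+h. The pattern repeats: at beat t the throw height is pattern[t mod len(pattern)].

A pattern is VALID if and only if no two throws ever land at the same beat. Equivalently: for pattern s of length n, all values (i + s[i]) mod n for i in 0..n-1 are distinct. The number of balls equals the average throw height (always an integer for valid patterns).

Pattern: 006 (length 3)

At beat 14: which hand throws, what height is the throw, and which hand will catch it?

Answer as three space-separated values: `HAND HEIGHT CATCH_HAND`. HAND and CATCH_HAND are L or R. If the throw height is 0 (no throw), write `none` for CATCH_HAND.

Answer: L 6 L

Derivation:
Beat 14: 14 mod 2 = 0, so hand = L
Throw height = pattern[14 mod 3] = pattern[2] = 6
Lands at beat 14+6=20, 20 mod 2 = 0, so catch hand = L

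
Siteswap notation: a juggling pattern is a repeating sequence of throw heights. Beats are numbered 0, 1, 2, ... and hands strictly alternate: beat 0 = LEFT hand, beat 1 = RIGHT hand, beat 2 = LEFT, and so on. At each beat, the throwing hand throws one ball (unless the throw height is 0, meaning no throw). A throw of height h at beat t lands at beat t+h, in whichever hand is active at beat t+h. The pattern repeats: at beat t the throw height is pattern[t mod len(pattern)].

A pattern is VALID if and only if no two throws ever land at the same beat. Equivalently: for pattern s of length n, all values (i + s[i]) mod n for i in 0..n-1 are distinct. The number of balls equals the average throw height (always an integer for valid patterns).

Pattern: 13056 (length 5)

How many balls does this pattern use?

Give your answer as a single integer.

Answer: 3

Derivation:
Pattern = [1, 3, 0, 5, 6], length n = 5
  position 0: throw height = 1, running sum = 1
  position 1: throw height = 3, running sum = 4
  position 2: throw height = 0, running sum = 4
  position 3: throw height = 5, running sum = 9
  position 4: throw height = 6, running sum = 15
Total sum = 15; balls = sum / n = 15 / 5 = 3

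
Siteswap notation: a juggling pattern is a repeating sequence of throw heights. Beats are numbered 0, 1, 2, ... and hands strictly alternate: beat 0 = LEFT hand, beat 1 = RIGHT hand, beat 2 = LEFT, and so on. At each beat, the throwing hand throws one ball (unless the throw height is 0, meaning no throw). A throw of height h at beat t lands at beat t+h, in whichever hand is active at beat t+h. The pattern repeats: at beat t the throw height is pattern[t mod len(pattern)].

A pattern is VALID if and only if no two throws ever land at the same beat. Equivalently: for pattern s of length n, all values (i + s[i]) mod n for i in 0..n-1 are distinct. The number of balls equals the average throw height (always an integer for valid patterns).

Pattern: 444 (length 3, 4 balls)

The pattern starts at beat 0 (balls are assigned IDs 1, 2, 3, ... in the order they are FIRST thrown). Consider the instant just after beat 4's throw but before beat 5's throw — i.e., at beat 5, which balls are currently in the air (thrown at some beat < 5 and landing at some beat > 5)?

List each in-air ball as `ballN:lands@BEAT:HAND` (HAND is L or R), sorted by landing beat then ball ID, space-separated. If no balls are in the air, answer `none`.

Beat 0 (L): throw ball1 h=4 -> lands@4:L; in-air after throw: [b1@4:L]
Beat 1 (R): throw ball2 h=4 -> lands@5:R; in-air after throw: [b1@4:L b2@5:R]
Beat 2 (L): throw ball3 h=4 -> lands@6:L; in-air after throw: [b1@4:L b2@5:R b3@6:L]
Beat 3 (R): throw ball4 h=4 -> lands@7:R; in-air after throw: [b1@4:L b2@5:R b3@6:L b4@7:R]
Beat 4 (L): throw ball1 h=4 -> lands@8:L; in-air after throw: [b2@5:R b3@6:L b4@7:R b1@8:L]
Beat 5 (R): throw ball2 h=4 -> lands@9:R; in-air after throw: [b3@6:L b4@7:R b1@8:L b2@9:R]

Answer: ball3:lands@6:L ball4:lands@7:R ball1:lands@8:L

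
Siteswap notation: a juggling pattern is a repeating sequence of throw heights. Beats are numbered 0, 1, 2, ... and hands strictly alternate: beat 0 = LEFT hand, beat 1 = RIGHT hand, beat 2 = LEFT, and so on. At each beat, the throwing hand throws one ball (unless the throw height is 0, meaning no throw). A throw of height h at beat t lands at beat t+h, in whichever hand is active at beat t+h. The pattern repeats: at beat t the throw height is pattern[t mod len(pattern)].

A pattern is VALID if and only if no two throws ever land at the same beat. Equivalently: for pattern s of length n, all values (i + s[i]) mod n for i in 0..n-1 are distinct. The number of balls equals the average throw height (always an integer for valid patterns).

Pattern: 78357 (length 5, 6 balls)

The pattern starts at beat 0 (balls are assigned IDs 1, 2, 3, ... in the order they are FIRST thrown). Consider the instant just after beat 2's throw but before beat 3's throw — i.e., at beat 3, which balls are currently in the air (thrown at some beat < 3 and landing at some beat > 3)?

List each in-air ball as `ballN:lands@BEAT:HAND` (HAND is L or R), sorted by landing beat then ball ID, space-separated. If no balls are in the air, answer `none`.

Answer: ball3:lands@5:R ball1:lands@7:R ball2:lands@9:R

Derivation:
Beat 0 (L): throw ball1 h=7 -> lands@7:R; in-air after throw: [b1@7:R]
Beat 1 (R): throw ball2 h=8 -> lands@9:R; in-air after throw: [b1@7:R b2@9:R]
Beat 2 (L): throw ball3 h=3 -> lands@5:R; in-air after throw: [b3@5:R b1@7:R b2@9:R]
Beat 3 (R): throw ball4 h=5 -> lands@8:L; in-air after throw: [b3@5:R b1@7:R b4@8:L b2@9:R]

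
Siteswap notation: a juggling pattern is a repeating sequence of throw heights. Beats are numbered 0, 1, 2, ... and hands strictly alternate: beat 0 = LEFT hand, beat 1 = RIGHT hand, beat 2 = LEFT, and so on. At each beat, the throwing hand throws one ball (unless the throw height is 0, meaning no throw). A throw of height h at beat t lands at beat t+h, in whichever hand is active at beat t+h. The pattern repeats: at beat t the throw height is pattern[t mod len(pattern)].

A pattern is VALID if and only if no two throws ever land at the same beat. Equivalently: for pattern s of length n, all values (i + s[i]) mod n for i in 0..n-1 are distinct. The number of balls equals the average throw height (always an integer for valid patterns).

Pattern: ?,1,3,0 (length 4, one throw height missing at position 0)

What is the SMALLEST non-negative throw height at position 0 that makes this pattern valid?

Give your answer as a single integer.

i=0: s[i]=? (unknown)
i=1: (1 + 1) mod 4 = 2
i=2: (2 + 3) mod 4 = 1
i=3: (3 + 0) mod 4 = 3
Known residues: [1, 2, 3]; need a permutation of 0..3, so missing residue r = 0
Need (0 + s) mod 4 = 0; smallest s = (0 - 0) mod 4 = 0

Answer: 0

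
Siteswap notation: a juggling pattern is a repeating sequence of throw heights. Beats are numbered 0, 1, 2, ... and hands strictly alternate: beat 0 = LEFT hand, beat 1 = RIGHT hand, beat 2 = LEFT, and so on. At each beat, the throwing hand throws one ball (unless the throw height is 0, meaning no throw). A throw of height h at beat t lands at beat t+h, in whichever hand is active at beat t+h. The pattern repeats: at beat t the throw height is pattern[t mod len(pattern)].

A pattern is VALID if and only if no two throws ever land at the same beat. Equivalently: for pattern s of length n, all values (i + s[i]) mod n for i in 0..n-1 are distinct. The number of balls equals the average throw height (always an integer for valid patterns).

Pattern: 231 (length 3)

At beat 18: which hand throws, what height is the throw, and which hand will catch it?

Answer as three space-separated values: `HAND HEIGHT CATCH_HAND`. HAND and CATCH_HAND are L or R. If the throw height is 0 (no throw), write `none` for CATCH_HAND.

Answer: L 2 L

Derivation:
Beat 18: 18 mod 2 = 0, so hand = L
Throw height = pattern[18 mod 3] = pattern[0] = 2
Lands at beat 18+2=20, 20 mod 2 = 0, so catch hand = L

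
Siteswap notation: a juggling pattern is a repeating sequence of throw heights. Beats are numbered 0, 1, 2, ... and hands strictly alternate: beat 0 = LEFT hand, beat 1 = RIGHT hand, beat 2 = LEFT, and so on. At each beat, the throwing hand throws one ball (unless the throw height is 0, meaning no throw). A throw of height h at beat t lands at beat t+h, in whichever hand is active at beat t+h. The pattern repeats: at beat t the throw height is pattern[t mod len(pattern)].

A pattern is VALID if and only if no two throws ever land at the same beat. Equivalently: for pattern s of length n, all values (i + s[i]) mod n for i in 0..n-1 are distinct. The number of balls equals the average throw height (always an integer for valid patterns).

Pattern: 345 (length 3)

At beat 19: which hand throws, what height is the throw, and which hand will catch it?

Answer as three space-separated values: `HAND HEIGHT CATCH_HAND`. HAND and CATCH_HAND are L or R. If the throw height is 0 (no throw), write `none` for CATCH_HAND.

Answer: R 4 R

Derivation:
Beat 19: 19 mod 2 = 1, so hand = R
Throw height = pattern[19 mod 3] = pattern[1] = 4
Lands at beat 19+4=23, 23 mod 2 = 1, so catch hand = R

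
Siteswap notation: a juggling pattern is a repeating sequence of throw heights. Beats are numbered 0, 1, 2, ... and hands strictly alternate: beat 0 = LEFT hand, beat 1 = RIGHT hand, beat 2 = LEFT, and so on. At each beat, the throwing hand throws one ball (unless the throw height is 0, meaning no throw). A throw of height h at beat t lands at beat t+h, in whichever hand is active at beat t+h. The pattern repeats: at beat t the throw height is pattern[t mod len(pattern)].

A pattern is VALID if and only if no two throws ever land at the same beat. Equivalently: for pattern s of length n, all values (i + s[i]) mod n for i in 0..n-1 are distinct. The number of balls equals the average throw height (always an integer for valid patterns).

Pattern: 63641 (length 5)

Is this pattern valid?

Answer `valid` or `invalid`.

Answer: valid

Derivation:
i=0: (i + s[i]) mod n = (0 + 6) mod 5 = 1
i=1: (i + s[i]) mod n = (1 + 3) mod 5 = 4
i=2: (i + s[i]) mod n = (2 + 6) mod 5 = 3
i=3: (i + s[i]) mod n = (3 + 4) mod 5 = 2
i=4: (i + s[i]) mod n = (4 + 1) mod 5 = 0
Residues: [1, 4, 3, 2, 0], distinct: True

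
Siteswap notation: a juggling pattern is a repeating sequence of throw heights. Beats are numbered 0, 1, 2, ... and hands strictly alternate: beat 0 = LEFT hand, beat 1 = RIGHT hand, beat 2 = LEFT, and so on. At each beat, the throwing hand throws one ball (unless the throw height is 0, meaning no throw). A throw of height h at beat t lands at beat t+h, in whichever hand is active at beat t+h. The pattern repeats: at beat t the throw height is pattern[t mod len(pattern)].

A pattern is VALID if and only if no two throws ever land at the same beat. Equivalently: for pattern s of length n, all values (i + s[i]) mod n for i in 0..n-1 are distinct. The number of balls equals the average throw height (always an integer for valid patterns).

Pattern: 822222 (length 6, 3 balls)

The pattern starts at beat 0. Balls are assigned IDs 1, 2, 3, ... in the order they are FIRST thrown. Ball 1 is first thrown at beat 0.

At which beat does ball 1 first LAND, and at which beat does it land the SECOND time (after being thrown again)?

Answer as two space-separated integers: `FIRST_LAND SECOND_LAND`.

Answer: 8 10

Derivation:
Beat 0 (L): throw ball1 h=8 -> lands@8:L; in-air after throw: [b1@8:L]
Beat 1 (R): throw ball2 h=2 -> lands@3:R; in-air after throw: [b2@3:R b1@8:L]
Beat 2 (L): throw ball3 h=2 -> lands@4:L; in-air after throw: [b2@3:R b3@4:L b1@8:L]
Beat 3 (R): throw ball2 h=2 -> lands@5:R; in-air after throw: [b3@4:L b2@5:R b1@8:L]
Beat 4 (L): throw ball3 h=2 -> lands@6:L; in-air after throw: [b2@5:R b3@6:L b1@8:L]
Beat 5 (R): throw ball2 h=2 -> lands@7:R; in-air after throw: [b3@6:L b2@7:R b1@8:L]
Beat 6 (L): throw ball3 h=8 -> lands@14:L; in-air after throw: [b2@7:R b1@8:L b3@14:L]
Beat 7 (R): throw ball2 h=2 -> lands@9:R; in-air after throw: [b1@8:L b2@9:R b3@14:L]
Beat 8 (L): throw ball1 h=2 -> lands@10:L; in-air after throw: [b2@9:R b1@10:L b3@14:L]
Beat 9 (R): throw ball2 h=2 -> lands@11:R; in-air after throw: [b1@10:L b2@11:R b3@14:L]
Beat 10 (L): throw ball1 h=2 -> lands@12:L; in-air after throw: [b2@11:R b1@12:L b3@14:L]
Ball 1: thrown@0 h=8 -> first land @8; rethrown@8 h=2 -> second land @10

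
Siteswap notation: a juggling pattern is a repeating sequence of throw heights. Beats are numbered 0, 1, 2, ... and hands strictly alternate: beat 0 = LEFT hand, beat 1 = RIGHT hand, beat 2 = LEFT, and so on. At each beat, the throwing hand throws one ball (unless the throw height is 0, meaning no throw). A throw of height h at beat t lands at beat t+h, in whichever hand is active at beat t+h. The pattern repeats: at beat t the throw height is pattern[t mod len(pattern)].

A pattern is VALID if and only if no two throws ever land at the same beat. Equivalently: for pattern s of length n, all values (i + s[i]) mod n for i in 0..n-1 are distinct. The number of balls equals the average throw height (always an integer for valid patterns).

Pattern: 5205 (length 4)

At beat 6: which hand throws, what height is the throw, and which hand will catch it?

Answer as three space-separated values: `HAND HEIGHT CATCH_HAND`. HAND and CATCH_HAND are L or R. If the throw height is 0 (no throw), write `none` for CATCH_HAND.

Beat 6: 6 mod 2 = 0, so hand = L
Throw height = pattern[6 mod 4] = pattern[2] = 0

Answer: L 0 none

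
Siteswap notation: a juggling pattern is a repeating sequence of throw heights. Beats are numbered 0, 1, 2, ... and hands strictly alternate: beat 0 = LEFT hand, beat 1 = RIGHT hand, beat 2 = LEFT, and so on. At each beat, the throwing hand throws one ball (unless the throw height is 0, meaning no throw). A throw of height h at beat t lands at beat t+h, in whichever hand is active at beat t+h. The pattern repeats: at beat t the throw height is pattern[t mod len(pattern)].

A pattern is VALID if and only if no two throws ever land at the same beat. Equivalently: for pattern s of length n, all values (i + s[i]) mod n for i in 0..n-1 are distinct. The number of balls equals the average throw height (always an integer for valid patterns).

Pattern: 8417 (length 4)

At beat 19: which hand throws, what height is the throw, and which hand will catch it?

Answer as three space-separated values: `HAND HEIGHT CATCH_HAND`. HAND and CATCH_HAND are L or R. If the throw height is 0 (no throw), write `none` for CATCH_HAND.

Answer: R 7 L

Derivation:
Beat 19: 19 mod 2 = 1, so hand = R
Throw height = pattern[19 mod 4] = pattern[3] = 7
Lands at beat 19+7=26, 26 mod 2 = 0, so catch hand = L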